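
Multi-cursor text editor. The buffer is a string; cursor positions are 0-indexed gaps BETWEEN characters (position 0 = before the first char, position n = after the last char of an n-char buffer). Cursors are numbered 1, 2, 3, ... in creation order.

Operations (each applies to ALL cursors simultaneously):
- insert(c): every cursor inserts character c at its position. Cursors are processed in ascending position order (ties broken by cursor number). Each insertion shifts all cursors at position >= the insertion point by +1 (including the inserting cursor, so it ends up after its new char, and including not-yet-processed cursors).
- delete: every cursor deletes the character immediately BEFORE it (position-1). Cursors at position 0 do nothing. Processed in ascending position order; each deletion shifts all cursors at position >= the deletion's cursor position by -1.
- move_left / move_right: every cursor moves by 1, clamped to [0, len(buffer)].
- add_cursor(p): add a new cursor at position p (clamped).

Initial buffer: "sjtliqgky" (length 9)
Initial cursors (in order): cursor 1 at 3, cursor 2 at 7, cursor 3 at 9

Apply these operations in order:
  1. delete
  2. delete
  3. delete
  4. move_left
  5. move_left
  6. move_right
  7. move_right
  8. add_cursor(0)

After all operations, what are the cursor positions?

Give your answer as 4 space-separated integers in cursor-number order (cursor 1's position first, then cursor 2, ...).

Answer: 0 0 0 0

Derivation:
After op 1 (delete): buffer="sjliqk" (len 6), cursors c1@2 c2@5 c3@6, authorship ......
After op 2 (delete): buffer="sli" (len 3), cursors c1@1 c2@3 c3@3, authorship ...
After op 3 (delete): buffer="" (len 0), cursors c1@0 c2@0 c3@0, authorship 
After op 4 (move_left): buffer="" (len 0), cursors c1@0 c2@0 c3@0, authorship 
After op 5 (move_left): buffer="" (len 0), cursors c1@0 c2@0 c3@0, authorship 
After op 6 (move_right): buffer="" (len 0), cursors c1@0 c2@0 c3@0, authorship 
After op 7 (move_right): buffer="" (len 0), cursors c1@0 c2@0 c3@0, authorship 
After op 8 (add_cursor(0)): buffer="" (len 0), cursors c1@0 c2@0 c3@0 c4@0, authorship 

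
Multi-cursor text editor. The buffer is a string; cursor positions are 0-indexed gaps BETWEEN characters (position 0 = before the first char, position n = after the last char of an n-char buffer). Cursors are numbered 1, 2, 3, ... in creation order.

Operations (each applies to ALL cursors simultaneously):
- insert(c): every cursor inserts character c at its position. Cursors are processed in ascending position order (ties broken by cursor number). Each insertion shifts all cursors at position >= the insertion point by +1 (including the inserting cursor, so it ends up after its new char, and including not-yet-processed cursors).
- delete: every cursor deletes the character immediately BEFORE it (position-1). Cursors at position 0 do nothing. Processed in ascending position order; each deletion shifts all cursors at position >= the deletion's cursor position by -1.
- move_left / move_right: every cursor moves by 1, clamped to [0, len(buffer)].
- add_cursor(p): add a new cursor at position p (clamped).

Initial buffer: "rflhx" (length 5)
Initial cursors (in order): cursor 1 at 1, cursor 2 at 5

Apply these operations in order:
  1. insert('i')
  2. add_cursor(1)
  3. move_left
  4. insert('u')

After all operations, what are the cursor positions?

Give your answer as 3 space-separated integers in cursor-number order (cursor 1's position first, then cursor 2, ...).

After op 1 (insert('i')): buffer="riflhxi" (len 7), cursors c1@2 c2@7, authorship .1....2
After op 2 (add_cursor(1)): buffer="riflhxi" (len 7), cursors c3@1 c1@2 c2@7, authorship .1....2
After op 3 (move_left): buffer="riflhxi" (len 7), cursors c3@0 c1@1 c2@6, authorship .1....2
After op 4 (insert('u')): buffer="uruiflhxui" (len 10), cursors c3@1 c1@3 c2@9, authorship 3.11....22

Answer: 3 9 1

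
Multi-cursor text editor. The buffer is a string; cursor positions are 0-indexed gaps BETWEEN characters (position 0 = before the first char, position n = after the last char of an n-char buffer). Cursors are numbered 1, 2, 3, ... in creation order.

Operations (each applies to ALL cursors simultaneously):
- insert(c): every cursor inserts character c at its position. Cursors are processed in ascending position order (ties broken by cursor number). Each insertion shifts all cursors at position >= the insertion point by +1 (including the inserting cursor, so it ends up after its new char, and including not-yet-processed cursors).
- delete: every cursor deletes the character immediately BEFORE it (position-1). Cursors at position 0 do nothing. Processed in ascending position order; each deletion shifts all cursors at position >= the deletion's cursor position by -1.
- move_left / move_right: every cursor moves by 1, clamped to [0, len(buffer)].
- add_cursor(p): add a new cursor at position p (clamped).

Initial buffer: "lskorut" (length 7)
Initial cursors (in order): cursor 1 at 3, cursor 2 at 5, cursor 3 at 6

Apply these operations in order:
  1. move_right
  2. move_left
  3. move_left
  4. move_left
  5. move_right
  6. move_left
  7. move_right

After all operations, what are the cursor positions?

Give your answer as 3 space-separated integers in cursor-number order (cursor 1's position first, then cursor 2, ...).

After op 1 (move_right): buffer="lskorut" (len 7), cursors c1@4 c2@6 c3@7, authorship .......
After op 2 (move_left): buffer="lskorut" (len 7), cursors c1@3 c2@5 c3@6, authorship .......
After op 3 (move_left): buffer="lskorut" (len 7), cursors c1@2 c2@4 c3@5, authorship .......
After op 4 (move_left): buffer="lskorut" (len 7), cursors c1@1 c2@3 c3@4, authorship .......
After op 5 (move_right): buffer="lskorut" (len 7), cursors c1@2 c2@4 c3@5, authorship .......
After op 6 (move_left): buffer="lskorut" (len 7), cursors c1@1 c2@3 c3@4, authorship .......
After op 7 (move_right): buffer="lskorut" (len 7), cursors c1@2 c2@4 c3@5, authorship .......

Answer: 2 4 5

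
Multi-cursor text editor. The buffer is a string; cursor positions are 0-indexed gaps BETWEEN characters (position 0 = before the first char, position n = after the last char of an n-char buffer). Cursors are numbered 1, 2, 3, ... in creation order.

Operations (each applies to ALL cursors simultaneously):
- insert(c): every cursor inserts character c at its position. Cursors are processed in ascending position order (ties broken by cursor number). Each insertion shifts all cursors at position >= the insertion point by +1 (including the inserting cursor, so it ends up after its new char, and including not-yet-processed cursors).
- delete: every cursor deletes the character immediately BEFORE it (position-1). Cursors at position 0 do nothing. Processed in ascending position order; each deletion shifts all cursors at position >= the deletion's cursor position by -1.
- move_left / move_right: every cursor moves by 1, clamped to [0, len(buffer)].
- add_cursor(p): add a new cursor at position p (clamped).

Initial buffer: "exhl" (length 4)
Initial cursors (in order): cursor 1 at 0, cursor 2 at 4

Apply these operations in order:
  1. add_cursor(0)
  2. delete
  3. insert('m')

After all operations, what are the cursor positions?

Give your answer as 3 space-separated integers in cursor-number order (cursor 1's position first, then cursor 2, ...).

After op 1 (add_cursor(0)): buffer="exhl" (len 4), cursors c1@0 c3@0 c2@4, authorship ....
After op 2 (delete): buffer="exh" (len 3), cursors c1@0 c3@0 c2@3, authorship ...
After op 3 (insert('m')): buffer="mmexhm" (len 6), cursors c1@2 c3@2 c2@6, authorship 13...2

Answer: 2 6 2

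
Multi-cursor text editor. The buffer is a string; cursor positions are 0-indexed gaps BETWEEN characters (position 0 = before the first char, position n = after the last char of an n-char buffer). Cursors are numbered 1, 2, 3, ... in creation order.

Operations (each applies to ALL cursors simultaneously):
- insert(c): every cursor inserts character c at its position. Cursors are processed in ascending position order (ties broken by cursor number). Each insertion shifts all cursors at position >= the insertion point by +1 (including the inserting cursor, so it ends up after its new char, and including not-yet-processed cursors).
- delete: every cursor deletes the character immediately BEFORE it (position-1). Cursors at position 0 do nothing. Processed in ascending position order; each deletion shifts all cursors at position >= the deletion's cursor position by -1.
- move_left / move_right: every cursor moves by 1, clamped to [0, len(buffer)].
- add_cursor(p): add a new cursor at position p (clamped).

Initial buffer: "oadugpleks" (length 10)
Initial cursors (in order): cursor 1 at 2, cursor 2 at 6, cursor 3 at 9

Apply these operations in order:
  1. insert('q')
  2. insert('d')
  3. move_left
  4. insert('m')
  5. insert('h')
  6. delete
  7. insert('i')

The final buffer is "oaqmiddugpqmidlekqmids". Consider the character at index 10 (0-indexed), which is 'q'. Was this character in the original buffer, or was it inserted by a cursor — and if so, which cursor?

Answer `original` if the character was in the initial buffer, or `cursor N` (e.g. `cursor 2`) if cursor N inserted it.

Answer: cursor 2

Derivation:
After op 1 (insert('q')): buffer="oaqdugpqlekqs" (len 13), cursors c1@3 c2@8 c3@12, authorship ..1....2...3.
After op 2 (insert('d')): buffer="oaqddugpqdlekqds" (len 16), cursors c1@4 c2@10 c3@15, authorship ..11....22...33.
After op 3 (move_left): buffer="oaqddugpqdlekqds" (len 16), cursors c1@3 c2@9 c3@14, authorship ..11....22...33.
After op 4 (insert('m')): buffer="oaqmddugpqmdlekqmds" (len 19), cursors c1@4 c2@11 c3@17, authorship ..111....222...333.
After op 5 (insert('h')): buffer="oaqmhddugpqmhdlekqmhds" (len 22), cursors c1@5 c2@13 c3@20, authorship ..1111....2222...3333.
After op 6 (delete): buffer="oaqmddugpqmdlekqmds" (len 19), cursors c1@4 c2@11 c3@17, authorship ..111....222...333.
After op 7 (insert('i')): buffer="oaqmiddugpqmidlekqmids" (len 22), cursors c1@5 c2@13 c3@20, authorship ..1111....2222...3333.
Authorship (.=original, N=cursor N): . . 1 1 1 1 . . . . 2 2 2 2 . . . 3 3 3 3 .
Index 10: author = 2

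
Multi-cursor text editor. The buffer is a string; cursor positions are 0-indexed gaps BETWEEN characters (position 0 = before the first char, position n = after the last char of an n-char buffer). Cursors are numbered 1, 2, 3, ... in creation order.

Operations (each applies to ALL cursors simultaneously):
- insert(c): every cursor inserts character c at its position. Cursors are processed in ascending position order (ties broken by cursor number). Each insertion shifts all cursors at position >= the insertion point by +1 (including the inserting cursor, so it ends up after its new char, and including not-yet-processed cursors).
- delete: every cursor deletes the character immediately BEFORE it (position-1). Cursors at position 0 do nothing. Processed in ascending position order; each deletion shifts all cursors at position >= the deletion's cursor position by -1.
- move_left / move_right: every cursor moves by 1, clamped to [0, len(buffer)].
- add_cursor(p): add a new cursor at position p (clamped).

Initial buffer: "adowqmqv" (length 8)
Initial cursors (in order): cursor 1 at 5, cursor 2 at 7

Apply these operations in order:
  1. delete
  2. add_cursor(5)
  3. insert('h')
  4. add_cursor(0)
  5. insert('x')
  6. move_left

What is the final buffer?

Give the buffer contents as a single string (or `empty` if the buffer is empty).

After op 1 (delete): buffer="adowmv" (len 6), cursors c1@4 c2@5, authorship ......
After op 2 (add_cursor(5)): buffer="adowmv" (len 6), cursors c1@4 c2@5 c3@5, authorship ......
After op 3 (insert('h')): buffer="adowhmhhv" (len 9), cursors c1@5 c2@8 c3@8, authorship ....1.23.
After op 4 (add_cursor(0)): buffer="adowhmhhv" (len 9), cursors c4@0 c1@5 c2@8 c3@8, authorship ....1.23.
After op 5 (insert('x')): buffer="xadowhxmhhxxv" (len 13), cursors c4@1 c1@7 c2@12 c3@12, authorship 4....11.2323.
After op 6 (move_left): buffer="xadowhxmhhxxv" (len 13), cursors c4@0 c1@6 c2@11 c3@11, authorship 4....11.2323.

Answer: xadowhxmhhxxv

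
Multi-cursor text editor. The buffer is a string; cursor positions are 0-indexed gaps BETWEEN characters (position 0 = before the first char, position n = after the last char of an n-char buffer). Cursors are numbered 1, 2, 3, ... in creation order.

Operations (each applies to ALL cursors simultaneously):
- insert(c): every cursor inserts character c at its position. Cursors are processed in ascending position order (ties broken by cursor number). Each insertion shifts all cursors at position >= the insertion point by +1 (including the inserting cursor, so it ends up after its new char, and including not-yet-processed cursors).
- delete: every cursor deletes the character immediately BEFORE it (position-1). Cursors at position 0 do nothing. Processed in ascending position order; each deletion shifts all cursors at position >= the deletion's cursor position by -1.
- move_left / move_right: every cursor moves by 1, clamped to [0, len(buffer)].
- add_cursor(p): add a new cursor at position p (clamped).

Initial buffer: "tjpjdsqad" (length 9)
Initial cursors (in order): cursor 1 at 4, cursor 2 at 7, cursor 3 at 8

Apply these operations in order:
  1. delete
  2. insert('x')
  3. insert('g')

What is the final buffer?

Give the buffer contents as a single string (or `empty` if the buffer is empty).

After op 1 (delete): buffer="tjpdsd" (len 6), cursors c1@3 c2@5 c3@5, authorship ......
After op 2 (insert('x')): buffer="tjpxdsxxd" (len 9), cursors c1@4 c2@8 c3@8, authorship ...1..23.
After op 3 (insert('g')): buffer="tjpxgdsxxggd" (len 12), cursors c1@5 c2@11 c3@11, authorship ...11..2323.

Answer: tjpxgdsxxggd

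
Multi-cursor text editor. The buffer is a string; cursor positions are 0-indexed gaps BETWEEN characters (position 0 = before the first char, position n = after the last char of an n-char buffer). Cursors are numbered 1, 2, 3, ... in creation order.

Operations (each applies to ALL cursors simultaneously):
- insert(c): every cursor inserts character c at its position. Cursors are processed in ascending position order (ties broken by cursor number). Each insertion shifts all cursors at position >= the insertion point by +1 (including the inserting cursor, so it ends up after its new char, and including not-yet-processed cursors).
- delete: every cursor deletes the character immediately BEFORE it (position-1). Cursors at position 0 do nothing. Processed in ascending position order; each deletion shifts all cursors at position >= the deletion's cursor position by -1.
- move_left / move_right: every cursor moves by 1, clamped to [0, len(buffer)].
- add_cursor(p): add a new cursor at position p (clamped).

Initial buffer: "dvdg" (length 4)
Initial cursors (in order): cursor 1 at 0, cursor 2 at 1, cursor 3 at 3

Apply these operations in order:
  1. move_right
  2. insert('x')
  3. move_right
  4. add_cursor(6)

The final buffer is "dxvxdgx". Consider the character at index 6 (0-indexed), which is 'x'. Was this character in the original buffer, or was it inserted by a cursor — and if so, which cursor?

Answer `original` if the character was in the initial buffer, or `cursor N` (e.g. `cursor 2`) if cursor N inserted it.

Answer: cursor 3

Derivation:
After op 1 (move_right): buffer="dvdg" (len 4), cursors c1@1 c2@2 c3@4, authorship ....
After op 2 (insert('x')): buffer="dxvxdgx" (len 7), cursors c1@2 c2@4 c3@7, authorship .1.2..3
After op 3 (move_right): buffer="dxvxdgx" (len 7), cursors c1@3 c2@5 c3@7, authorship .1.2..3
After op 4 (add_cursor(6)): buffer="dxvxdgx" (len 7), cursors c1@3 c2@5 c4@6 c3@7, authorship .1.2..3
Authorship (.=original, N=cursor N): . 1 . 2 . . 3
Index 6: author = 3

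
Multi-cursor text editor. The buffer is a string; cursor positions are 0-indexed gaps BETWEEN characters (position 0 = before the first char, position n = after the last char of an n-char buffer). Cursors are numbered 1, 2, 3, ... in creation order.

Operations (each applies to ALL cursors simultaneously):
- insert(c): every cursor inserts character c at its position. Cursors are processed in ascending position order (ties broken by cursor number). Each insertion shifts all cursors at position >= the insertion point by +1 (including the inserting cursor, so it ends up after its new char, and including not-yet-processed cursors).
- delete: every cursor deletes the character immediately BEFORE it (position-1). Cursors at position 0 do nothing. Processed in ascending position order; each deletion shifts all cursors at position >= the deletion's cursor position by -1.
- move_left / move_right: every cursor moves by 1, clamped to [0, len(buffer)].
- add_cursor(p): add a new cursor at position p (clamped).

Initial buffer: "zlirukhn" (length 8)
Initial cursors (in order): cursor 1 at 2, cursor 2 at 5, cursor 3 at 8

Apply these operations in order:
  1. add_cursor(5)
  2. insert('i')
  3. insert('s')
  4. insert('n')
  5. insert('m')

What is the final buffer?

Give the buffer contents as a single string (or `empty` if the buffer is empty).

Answer: zlisnmiruiissnnmmkhnisnm

Derivation:
After op 1 (add_cursor(5)): buffer="zlirukhn" (len 8), cursors c1@2 c2@5 c4@5 c3@8, authorship ........
After op 2 (insert('i')): buffer="zliiruiikhni" (len 12), cursors c1@3 c2@8 c4@8 c3@12, authorship ..1...24...3
After op 3 (insert('s')): buffer="zlisiruiisskhnis" (len 16), cursors c1@4 c2@11 c4@11 c3@16, authorship ..11...2424...33
After op 4 (insert('n')): buffer="zlisniruiissnnkhnisn" (len 20), cursors c1@5 c2@14 c4@14 c3@20, authorship ..111...242424...333
After op 5 (insert('m')): buffer="zlisnmiruiissnnmmkhnisnm" (len 24), cursors c1@6 c2@17 c4@17 c3@24, authorship ..1111...24242424...3333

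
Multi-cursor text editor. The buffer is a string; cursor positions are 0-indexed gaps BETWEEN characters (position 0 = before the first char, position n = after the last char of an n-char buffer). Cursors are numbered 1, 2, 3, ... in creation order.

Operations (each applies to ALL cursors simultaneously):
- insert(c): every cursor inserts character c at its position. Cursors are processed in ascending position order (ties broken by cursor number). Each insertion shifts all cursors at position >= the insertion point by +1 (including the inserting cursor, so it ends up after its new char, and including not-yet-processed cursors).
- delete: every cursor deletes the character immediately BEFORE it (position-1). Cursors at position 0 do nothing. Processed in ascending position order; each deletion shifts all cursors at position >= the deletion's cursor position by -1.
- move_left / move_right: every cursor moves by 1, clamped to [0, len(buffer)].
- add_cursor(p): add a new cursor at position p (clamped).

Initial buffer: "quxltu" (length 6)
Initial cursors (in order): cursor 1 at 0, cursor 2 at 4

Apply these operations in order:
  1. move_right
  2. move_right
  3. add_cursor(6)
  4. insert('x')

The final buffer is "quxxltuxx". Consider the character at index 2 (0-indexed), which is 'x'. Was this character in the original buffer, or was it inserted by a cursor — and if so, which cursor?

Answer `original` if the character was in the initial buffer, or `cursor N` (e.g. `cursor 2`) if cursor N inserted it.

Answer: cursor 1

Derivation:
After op 1 (move_right): buffer="quxltu" (len 6), cursors c1@1 c2@5, authorship ......
After op 2 (move_right): buffer="quxltu" (len 6), cursors c1@2 c2@6, authorship ......
After op 3 (add_cursor(6)): buffer="quxltu" (len 6), cursors c1@2 c2@6 c3@6, authorship ......
After op 4 (insert('x')): buffer="quxxltuxx" (len 9), cursors c1@3 c2@9 c3@9, authorship ..1....23
Authorship (.=original, N=cursor N): . . 1 . . . . 2 3
Index 2: author = 1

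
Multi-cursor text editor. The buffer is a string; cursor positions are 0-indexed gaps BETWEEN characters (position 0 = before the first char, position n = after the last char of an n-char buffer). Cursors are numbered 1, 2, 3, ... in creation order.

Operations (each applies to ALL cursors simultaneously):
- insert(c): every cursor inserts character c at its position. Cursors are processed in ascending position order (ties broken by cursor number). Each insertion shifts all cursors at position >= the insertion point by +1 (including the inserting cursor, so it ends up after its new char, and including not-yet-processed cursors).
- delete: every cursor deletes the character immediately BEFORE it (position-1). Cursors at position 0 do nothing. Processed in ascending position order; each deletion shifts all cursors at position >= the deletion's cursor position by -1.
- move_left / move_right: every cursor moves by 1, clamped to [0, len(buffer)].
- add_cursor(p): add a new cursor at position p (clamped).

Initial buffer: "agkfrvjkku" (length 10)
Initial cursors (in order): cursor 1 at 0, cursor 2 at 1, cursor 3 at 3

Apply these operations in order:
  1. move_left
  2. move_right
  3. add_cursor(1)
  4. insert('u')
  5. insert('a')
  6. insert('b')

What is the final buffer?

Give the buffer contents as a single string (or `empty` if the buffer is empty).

Answer: auuuaaabbbgkuabfrvjkku

Derivation:
After op 1 (move_left): buffer="agkfrvjkku" (len 10), cursors c1@0 c2@0 c3@2, authorship ..........
After op 2 (move_right): buffer="agkfrvjkku" (len 10), cursors c1@1 c2@1 c3@3, authorship ..........
After op 3 (add_cursor(1)): buffer="agkfrvjkku" (len 10), cursors c1@1 c2@1 c4@1 c3@3, authorship ..........
After op 4 (insert('u')): buffer="auuugkufrvjkku" (len 14), cursors c1@4 c2@4 c4@4 c3@7, authorship .124..3.......
After op 5 (insert('a')): buffer="auuuaaagkuafrvjkku" (len 18), cursors c1@7 c2@7 c4@7 c3@11, authorship .124124..33.......
After op 6 (insert('b')): buffer="auuuaaabbbgkuabfrvjkku" (len 22), cursors c1@10 c2@10 c4@10 c3@15, authorship .124124124..333.......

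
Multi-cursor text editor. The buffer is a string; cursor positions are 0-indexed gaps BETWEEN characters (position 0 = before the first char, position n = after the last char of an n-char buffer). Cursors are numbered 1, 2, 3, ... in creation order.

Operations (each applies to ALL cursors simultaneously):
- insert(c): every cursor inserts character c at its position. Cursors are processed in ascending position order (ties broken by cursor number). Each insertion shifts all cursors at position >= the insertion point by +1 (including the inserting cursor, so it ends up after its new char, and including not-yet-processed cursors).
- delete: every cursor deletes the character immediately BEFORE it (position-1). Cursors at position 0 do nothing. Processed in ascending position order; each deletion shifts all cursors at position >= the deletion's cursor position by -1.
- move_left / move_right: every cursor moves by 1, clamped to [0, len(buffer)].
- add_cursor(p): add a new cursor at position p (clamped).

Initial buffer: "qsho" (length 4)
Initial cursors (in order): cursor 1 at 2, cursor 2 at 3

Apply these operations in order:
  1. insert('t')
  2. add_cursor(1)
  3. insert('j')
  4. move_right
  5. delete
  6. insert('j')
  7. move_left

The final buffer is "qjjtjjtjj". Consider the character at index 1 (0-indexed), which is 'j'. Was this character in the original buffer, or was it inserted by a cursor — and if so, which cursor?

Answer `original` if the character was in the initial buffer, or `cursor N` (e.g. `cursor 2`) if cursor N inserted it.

Answer: cursor 3

Derivation:
After op 1 (insert('t')): buffer="qsthto" (len 6), cursors c1@3 c2@5, authorship ..1.2.
After op 2 (add_cursor(1)): buffer="qsthto" (len 6), cursors c3@1 c1@3 c2@5, authorship ..1.2.
After op 3 (insert('j')): buffer="qjstjhtjo" (len 9), cursors c3@2 c1@5 c2@8, authorship .3.11.22.
After op 4 (move_right): buffer="qjstjhtjo" (len 9), cursors c3@3 c1@6 c2@9, authorship .3.11.22.
After op 5 (delete): buffer="qjtjtj" (len 6), cursors c3@2 c1@4 c2@6, authorship .31122
After op 6 (insert('j')): buffer="qjjtjjtjj" (len 9), cursors c3@3 c1@6 c2@9, authorship .33111222
After op 7 (move_left): buffer="qjjtjjtjj" (len 9), cursors c3@2 c1@5 c2@8, authorship .33111222
Authorship (.=original, N=cursor N): . 3 3 1 1 1 2 2 2
Index 1: author = 3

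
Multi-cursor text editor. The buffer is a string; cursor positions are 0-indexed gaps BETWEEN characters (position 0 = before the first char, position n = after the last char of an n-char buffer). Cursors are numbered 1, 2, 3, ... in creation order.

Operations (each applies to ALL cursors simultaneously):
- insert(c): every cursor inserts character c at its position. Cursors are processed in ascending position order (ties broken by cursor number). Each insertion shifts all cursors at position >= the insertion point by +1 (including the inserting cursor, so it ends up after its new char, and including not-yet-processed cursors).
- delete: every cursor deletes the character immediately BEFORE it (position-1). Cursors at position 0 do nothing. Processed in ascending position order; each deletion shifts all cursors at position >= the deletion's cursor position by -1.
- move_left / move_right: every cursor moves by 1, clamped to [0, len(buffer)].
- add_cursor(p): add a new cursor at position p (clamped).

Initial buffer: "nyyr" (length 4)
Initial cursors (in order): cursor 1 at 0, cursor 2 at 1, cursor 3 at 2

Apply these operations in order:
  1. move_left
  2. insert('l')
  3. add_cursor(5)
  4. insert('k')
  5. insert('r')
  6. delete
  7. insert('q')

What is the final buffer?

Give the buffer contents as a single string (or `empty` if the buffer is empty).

After op 1 (move_left): buffer="nyyr" (len 4), cursors c1@0 c2@0 c3@1, authorship ....
After op 2 (insert('l')): buffer="llnlyyr" (len 7), cursors c1@2 c2@2 c3@4, authorship 12.3...
After op 3 (add_cursor(5)): buffer="llnlyyr" (len 7), cursors c1@2 c2@2 c3@4 c4@5, authorship 12.3...
After op 4 (insert('k')): buffer="llkknlkykyr" (len 11), cursors c1@4 c2@4 c3@7 c4@9, authorship 1212.33.4..
After op 5 (insert('r')): buffer="llkkrrnlkrykryr" (len 15), cursors c1@6 c2@6 c3@10 c4@13, authorship 121212.333.44..
After op 6 (delete): buffer="llkknlkykyr" (len 11), cursors c1@4 c2@4 c3@7 c4@9, authorship 1212.33.4..
After op 7 (insert('q')): buffer="llkkqqnlkqykqyr" (len 15), cursors c1@6 c2@6 c3@10 c4@13, authorship 121212.333.44..

Answer: llkkqqnlkqykqyr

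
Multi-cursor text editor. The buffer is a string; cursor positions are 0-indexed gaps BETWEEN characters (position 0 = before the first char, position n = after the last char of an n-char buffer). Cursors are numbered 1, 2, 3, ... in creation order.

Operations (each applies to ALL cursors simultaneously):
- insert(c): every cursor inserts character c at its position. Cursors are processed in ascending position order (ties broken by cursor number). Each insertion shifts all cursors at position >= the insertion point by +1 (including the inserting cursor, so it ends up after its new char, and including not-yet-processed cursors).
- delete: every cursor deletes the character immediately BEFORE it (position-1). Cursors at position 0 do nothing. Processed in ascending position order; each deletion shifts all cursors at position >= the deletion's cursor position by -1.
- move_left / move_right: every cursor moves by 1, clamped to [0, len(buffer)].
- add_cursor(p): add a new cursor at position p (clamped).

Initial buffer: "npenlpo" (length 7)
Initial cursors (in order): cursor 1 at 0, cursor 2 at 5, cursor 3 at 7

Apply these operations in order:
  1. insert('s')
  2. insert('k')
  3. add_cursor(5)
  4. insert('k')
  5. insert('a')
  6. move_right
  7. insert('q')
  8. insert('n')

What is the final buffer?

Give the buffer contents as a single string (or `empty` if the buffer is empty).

Answer: skkanqnpekanqnlskkapqnoskkaqn

Derivation:
After op 1 (insert('s')): buffer="snpenlspos" (len 10), cursors c1@1 c2@7 c3@10, authorship 1.....2..3
After op 2 (insert('k')): buffer="sknpenlskposk" (len 13), cursors c1@2 c2@9 c3@13, authorship 11.....22..33
After op 3 (add_cursor(5)): buffer="sknpenlskposk" (len 13), cursors c1@2 c4@5 c2@9 c3@13, authorship 11.....22..33
After op 4 (insert('k')): buffer="skknpeknlskkposkk" (len 17), cursors c1@3 c4@7 c2@12 c3@17, authorship 111...4..222..333
After op 5 (insert('a')): buffer="skkanpekanlskkaposkka" (len 21), cursors c1@4 c4@9 c2@15 c3@21, authorship 1111...44..2222..3333
After op 6 (move_right): buffer="skkanpekanlskkaposkka" (len 21), cursors c1@5 c4@10 c2@16 c3@21, authorship 1111...44..2222..3333
After op 7 (insert('q')): buffer="skkanqpekanqlskkapqoskkaq" (len 25), cursors c1@6 c4@12 c2@19 c3@25, authorship 1111.1..44.4.2222.2.33333
After op 8 (insert('n')): buffer="skkanqnpekanqnlskkapqnoskkaqn" (len 29), cursors c1@7 c4@14 c2@22 c3@29, authorship 1111.11..44.44.2222.22.333333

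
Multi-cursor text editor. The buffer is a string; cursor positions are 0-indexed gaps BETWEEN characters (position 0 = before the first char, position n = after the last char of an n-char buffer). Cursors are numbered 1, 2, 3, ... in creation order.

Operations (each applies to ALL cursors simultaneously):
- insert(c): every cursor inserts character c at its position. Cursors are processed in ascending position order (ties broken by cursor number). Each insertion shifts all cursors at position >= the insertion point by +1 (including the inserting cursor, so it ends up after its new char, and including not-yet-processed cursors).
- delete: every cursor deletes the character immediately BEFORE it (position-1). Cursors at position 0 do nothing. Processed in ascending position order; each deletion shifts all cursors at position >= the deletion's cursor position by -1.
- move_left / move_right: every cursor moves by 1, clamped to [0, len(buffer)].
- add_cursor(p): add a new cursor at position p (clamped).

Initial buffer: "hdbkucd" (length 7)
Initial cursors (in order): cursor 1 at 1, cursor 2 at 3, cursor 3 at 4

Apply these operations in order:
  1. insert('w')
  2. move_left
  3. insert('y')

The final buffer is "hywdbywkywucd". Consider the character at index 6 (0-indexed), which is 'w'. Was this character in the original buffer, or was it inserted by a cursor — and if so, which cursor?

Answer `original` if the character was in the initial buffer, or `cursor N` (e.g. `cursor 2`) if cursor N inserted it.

Answer: cursor 2

Derivation:
After op 1 (insert('w')): buffer="hwdbwkwucd" (len 10), cursors c1@2 c2@5 c3@7, authorship .1..2.3...
After op 2 (move_left): buffer="hwdbwkwucd" (len 10), cursors c1@1 c2@4 c3@6, authorship .1..2.3...
After op 3 (insert('y')): buffer="hywdbywkywucd" (len 13), cursors c1@2 c2@6 c3@9, authorship .11..22.33...
Authorship (.=original, N=cursor N): . 1 1 . . 2 2 . 3 3 . . .
Index 6: author = 2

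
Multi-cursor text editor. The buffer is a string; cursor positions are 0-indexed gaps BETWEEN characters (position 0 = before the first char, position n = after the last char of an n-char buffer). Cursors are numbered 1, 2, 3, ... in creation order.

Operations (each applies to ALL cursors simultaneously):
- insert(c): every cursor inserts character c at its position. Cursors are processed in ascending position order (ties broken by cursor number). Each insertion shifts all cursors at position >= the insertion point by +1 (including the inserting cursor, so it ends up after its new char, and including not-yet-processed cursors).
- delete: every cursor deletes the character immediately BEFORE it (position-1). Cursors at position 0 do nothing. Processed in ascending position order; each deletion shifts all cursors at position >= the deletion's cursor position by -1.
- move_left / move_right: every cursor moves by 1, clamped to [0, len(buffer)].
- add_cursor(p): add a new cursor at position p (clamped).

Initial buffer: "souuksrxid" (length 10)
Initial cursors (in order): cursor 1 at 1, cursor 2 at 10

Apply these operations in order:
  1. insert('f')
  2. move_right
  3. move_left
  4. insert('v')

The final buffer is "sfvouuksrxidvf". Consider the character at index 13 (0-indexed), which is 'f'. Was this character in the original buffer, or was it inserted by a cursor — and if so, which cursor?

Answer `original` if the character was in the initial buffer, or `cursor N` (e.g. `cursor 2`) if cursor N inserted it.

After op 1 (insert('f')): buffer="sfouuksrxidf" (len 12), cursors c1@2 c2@12, authorship .1.........2
After op 2 (move_right): buffer="sfouuksrxidf" (len 12), cursors c1@3 c2@12, authorship .1.........2
After op 3 (move_left): buffer="sfouuksrxidf" (len 12), cursors c1@2 c2@11, authorship .1.........2
After op 4 (insert('v')): buffer="sfvouuksrxidvf" (len 14), cursors c1@3 c2@13, authorship .11.........22
Authorship (.=original, N=cursor N): . 1 1 . . . . . . . . . 2 2
Index 13: author = 2

Answer: cursor 2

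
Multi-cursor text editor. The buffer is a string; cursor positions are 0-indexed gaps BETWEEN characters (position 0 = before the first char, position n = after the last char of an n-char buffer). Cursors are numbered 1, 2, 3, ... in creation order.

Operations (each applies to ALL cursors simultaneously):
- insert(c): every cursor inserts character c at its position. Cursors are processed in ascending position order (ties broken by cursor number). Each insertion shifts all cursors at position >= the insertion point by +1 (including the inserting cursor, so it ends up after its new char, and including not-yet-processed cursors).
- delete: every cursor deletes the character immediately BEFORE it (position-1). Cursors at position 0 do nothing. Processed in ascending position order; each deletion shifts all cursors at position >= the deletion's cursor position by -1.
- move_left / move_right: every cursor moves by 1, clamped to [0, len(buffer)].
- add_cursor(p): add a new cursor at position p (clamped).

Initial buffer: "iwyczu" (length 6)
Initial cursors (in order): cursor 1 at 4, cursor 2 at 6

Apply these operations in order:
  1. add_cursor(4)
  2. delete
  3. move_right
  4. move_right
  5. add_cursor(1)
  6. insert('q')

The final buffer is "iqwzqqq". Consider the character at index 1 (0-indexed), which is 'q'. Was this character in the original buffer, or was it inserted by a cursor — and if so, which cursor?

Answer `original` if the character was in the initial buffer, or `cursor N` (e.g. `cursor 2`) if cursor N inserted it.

Answer: cursor 4

Derivation:
After op 1 (add_cursor(4)): buffer="iwyczu" (len 6), cursors c1@4 c3@4 c2@6, authorship ......
After op 2 (delete): buffer="iwz" (len 3), cursors c1@2 c3@2 c2@3, authorship ...
After op 3 (move_right): buffer="iwz" (len 3), cursors c1@3 c2@3 c3@3, authorship ...
After op 4 (move_right): buffer="iwz" (len 3), cursors c1@3 c2@3 c3@3, authorship ...
After op 5 (add_cursor(1)): buffer="iwz" (len 3), cursors c4@1 c1@3 c2@3 c3@3, authorship ...
After op 6 (insert('q')): buffer="iqwzqqq" (len 7), cursors c4@2 c1@7 c2@7 c3@7, authorship .4..123
Authorship (.=original, N=cursor N): . 4 . . 1 2 3
Index 1: author = 4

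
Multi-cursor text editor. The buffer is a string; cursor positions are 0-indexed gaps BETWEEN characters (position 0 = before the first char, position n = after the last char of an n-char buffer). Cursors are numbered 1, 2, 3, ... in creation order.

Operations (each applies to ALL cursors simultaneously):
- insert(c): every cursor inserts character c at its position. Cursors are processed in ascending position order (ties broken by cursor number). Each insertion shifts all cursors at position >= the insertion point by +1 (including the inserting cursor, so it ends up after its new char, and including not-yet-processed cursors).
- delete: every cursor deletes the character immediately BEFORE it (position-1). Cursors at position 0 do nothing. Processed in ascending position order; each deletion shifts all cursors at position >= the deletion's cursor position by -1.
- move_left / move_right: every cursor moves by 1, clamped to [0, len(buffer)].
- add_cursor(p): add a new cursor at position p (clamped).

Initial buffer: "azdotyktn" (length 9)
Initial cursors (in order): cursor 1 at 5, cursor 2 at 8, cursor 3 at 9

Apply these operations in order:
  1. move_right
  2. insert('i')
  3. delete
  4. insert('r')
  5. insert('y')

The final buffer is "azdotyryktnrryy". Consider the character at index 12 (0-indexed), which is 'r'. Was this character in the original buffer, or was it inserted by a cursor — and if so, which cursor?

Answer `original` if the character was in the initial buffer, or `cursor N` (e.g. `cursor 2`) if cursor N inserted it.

Answer: cursor 3

Derivation:
After op 1 (move_right): buffer="azdotyktn" (len 9), cursors c1@6 c2@9 c3@9, authorship .........
After op 2 (insert('i')): buffer="azdotyiktnii" (len 12), cursors c1@7 c2@12 c3@12, authorship ......1...23
After op 3 (delete): buffer="azdotyktn" (len 9), cursors c1@6 c2@9 c3@9, authorship .........
After op 4 (insert('r')): buffer="azdotyrktnrr" (len 12), cursors c1@7 c2@12 c3@12, authorship ......1...23
After op 5 (insert('y')): buffer="azdotyryktnrryy" (len 15), cursors c1@8 c2@15 c3@15, authorship ......11...2323
Authorship (.=original, N=cursor N): . . . . . . 1 1 . . . 2 3 2 3
Index 12: author = 3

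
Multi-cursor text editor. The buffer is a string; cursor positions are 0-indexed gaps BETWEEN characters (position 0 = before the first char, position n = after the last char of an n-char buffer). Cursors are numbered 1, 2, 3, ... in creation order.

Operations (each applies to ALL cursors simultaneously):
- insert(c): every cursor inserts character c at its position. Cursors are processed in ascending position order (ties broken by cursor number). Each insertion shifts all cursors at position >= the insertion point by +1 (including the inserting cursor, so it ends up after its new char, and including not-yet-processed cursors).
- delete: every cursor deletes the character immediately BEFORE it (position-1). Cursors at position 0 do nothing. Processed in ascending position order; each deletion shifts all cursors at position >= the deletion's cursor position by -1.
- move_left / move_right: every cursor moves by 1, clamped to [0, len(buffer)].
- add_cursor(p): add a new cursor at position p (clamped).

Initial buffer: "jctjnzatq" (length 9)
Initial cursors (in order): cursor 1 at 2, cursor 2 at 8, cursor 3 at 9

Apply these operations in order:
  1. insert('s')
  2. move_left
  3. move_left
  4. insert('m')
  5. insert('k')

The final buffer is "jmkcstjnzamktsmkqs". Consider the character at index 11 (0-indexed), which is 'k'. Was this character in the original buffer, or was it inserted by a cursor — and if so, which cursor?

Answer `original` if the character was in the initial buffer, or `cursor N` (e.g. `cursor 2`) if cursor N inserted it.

Answer: cursor 2

Derivation:
After op 1 (insert('s')): buffer="jcstjnzatsqs" (len 12), cursors c1@3 c2@10 c3@12, authorship ..1......2.3
After op 2 (move_left): buffer="jcstjnzatsqs" (len 12), cursors c1@2 c2@9 c3@11, authorship ..1......2.3
After op 3 (move_left): buffer="jcstjnzatsqs" (len 12), cursors c1@1 c2@8 c3@10, authorship ..1......2.3
After op 4 (insert('m')): buffer="jmcstjnzamtsmqs" (len 15), cursors c1@2 c2@10 c3@13, authorship .1.1.....2.23.3
After op 5 (insert('k')): buffer="jmkcstjnzamktsmkqs" (len 18), cursors c1@3 c2@12 c3@16, authorship .11.1.....22.233.3
Authorship (.=original, N=cursor N): . 1 1 . 1 . . . . . 2 2 . 2 3 3 . 3
Index 11: author = 2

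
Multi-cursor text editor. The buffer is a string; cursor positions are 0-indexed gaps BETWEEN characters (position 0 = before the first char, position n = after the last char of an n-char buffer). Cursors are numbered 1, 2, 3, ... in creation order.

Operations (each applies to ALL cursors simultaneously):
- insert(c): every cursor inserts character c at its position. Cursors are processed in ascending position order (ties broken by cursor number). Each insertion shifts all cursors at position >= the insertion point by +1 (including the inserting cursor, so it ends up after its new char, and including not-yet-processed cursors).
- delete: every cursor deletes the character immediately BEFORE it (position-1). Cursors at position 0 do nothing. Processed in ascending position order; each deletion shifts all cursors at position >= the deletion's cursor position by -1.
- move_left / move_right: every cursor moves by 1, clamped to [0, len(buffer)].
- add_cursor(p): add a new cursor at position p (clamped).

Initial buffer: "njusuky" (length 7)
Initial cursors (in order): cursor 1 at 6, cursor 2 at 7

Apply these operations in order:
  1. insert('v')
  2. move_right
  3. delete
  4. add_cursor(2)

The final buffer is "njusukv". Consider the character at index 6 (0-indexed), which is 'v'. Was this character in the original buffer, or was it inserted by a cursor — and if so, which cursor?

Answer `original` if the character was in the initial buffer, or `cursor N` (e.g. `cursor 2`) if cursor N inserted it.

After op 1 (insert('v')): buffer="njusukvyv" (len 9), cursors c1@7 c2@9, authorship ......1.2
After op 2 (move_right): buffer="njusukvyv" (len 9), cursors c1@8 c2@9, authorship ......1.2
After op 3 (delete): buffer="njusukv" (len 7), cursors c1@7 c2@7, authorship ......1
After op 4 (add_cursor(2)): buffer="njusukv" (len 7), cursors c3@2 c1@7 c2@7, authorship ......1
Authorship (.=original, N=cursor N): . . . . . . 1
Index 6: author = 1

Answer: cursor 1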